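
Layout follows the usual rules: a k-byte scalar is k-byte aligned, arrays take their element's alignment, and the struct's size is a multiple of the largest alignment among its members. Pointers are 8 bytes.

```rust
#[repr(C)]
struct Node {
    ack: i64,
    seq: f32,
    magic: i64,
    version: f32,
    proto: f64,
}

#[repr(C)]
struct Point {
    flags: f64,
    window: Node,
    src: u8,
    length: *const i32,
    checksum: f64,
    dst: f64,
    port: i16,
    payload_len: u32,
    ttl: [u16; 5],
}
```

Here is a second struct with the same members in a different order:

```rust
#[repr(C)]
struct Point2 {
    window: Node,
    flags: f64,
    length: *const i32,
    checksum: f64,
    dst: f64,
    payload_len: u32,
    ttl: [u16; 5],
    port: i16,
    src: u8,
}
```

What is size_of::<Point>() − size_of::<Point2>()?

Node: 0..8  ack  (8B, 8-aligned); 8..12  seq  (4B, 4-aligned); 12..16  -- padding (4B); 16..24  magic  (8B, 8-aligned); 24..28  version  (4B, 4-aligned); 28..32  -- padding (4B); 32..40  proto  (8B, 8-aligned); sizeof = 40, alignof = 8
0..8  flags  (8B, 8-aligned)
8..48  window  (40B, 8-aligned)
48..49  src  (1B, 1-aligned)
49..56  -- padding (7B)
56..64  length  (8B, 8-aligned)
64..72  checksum  (8B, 8-aligned)
72..80  dst  (8B, 8-aligned)
80..82  port  (2B, 2-aligned)
82..84  -- padding (2B)
84..88  payload_len  (4B, 4-aligned)
88..98  ttl  (10B, 2-aligned)
98..104  -- tail padding (6B)
sizeof = 104, alignof = 8
— Point2 —
0..40  window  (40B, 8-aligned)
40..48  flags  (8B, 8-aligned)
48..56  length  (8B, 8-aligned)
56..64  checksum  (8B, 8-aligned)
64..72  dst  (8B, 8-aligned)
72..76  payload_len  (4B, 4-aligned)
76..86  ttl  (10B, 2-aligned)
86..88  port  (2B, 2-aligned)
88..89  src  (1B, 1-aligned)
89..96  -- tail padding (7B)
sizeof = 96, alignof = 8
104 − 96 = 8

8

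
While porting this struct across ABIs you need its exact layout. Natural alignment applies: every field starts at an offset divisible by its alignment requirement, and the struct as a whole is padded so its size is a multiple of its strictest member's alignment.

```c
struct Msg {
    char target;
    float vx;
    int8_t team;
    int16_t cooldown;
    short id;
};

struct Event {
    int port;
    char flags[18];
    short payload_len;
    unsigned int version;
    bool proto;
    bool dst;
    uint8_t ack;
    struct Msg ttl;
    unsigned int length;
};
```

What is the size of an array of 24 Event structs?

Msg: @0: target [1B, align 1] → 1; +3 pad (align 4); @4: vx [4B, align 4] → 8; @8: team [1B, align 1] → 9; +1 pad (align 2); @10: cooldown [2B, align 2] → 12; @12: id [2B, align 2] → 14; +2 tail pad (align 4); size 16, align 4
@0: port [4B, align 4] → 4
@4: flags [18B, align 1] → 22
@22: payload_len [2B, align 2] → 24
@24: version [4B, align 4] → 28
@28: proto [1B, align 1] → 29
@29: dst [1B, align 1] → 30
@30: ack [1B, align 1] → 31
+1 pad (align 4)
@32: ttl [16B, align 4] → 48
@48: length [4B, align 4] → 52
size 52, align 4
array of 24: 24 × 52 = 1248

1248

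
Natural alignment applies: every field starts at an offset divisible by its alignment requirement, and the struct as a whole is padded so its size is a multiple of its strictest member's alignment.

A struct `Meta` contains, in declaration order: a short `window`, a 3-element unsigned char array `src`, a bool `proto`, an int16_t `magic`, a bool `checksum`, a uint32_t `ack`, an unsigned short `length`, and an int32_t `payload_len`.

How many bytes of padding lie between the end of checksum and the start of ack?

3

window at 0 (size 2, align 2) → ends 2
src at 2 (size 3, align 1) → ends 5
proto at 5 (size 1, align 1) → ends 6
magic at 6 (size 2, align 2) → ends 8
checksum at 8 (size 1, align 1) → ends 9
pad 3 to align 4 for ack
ack at 12 (size 4, align 4) → ends 16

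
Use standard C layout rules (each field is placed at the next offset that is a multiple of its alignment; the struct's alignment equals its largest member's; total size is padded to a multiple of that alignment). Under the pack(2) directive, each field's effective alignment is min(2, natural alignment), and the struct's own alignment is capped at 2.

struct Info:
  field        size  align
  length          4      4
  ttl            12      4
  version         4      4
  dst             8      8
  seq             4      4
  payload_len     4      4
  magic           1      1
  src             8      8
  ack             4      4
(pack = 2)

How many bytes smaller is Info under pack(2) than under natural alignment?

natural layout:
  @0: length [4B, align 4] → 4
  @4: ttl [12B, align 4] → 16
  @16: version [4B, align 4] → 20
  +4 pad (align 8)
  @24: dst [8B, align 8] → 32
  @32: seq [4B, align 4] → 36
  @36: payload_len [4B, align 4] → 40
  @40: magic [1B, align 1] → 41
  +7 pad (align 8)
  @48: src [8B, align 8] → 56
  @56: ack [4B, align 4] → 60
  +4 tail pad (align 8)
  size 64, align 8
packed(2) layout:
  @0: length [4B, align 2] → 4
  @4: ttl [12B, align 2] → 16
  @16: version [4B, align 2] → 20
  @20: dst [8B, align 2] → 28
  @28: seq [4B, align 2] → 32
  @32: payload_len [4B, align 2] → 36
  @36: magic [1B, align 1] → 37
  +1 pad (align 2)
  @38: src [8B, align 2] → 46
  @46: ack [4B, align 2] → 50
  size 50, align 2
64 − 50 = 14

14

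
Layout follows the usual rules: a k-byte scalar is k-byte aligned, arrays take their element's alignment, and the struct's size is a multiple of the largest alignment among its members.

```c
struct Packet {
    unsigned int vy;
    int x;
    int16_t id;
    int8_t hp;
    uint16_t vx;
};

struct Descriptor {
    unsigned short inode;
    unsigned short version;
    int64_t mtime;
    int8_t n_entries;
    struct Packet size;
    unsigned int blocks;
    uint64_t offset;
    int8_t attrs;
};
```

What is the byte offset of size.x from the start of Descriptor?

24

Packet: vy at 0 (size 4, align 4) → ends 4; x at 4 (size 4, align 4) → ends 8; id at 8 (size 2, align 2) → ends 10; hp at 10 (size 1, align 1) → ends 11; pad 1 to align 2 for vx; vx at 12 (size 2, align 2) → ends 14; tail pad 2 to reach multiple of 4; total 16 bytes, alignment 4
inode at 0 (size 2, align 2) → ends 2
version at 2 (size 2, align 2) → ends 4
pad 4 to align 8 for mtime
mtime at 8 (size 8, align 8) → ends 16
n_entries at 16 (size 1, align 1) → ends 17
pad 3 to align 4 for size
size at 20 (size 16, align 4) → ends 36
within Packet: x at 4
20 + 4 = 24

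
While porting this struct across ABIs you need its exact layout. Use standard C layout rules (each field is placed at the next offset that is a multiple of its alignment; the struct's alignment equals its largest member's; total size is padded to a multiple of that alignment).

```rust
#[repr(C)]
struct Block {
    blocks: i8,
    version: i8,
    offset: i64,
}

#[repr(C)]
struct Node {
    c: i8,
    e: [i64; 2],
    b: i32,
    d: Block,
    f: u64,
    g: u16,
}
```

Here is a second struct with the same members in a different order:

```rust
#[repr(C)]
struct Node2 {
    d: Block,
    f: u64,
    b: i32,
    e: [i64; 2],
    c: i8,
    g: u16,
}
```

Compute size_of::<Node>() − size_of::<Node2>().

Block: @0: blocks [1B, align 1] → 1; @1: version [1B, align 1] → 2; +6 pad (align 8); @8: offset [8B, align 8] → 16; size 16, align 8
@0: c [1B, align 1] → 1
+7 pad (align 8)
@8: e [16B, align 8] → 24
@24: b [4B, align 4] → 28
+4 pad (align 8)
@32: d [16B, align 8] → 48
@48: f [8B, align 8] → 56
@56: g [2B, align 2] → 58
+6 tail pad (align 8)
size 64, align 8
— Node2 —
@0: d [16B, align 8] → 16
@16: f [8B, align 8] → 24
@24: b [4B, align 4] → 28
+4 pad (align 8)
@32: e [16B, align 8] → 48
@48: c [1B, align 1] → 49
+1 pad (align 2)
@50: g [2B, align 2] → 52
+4 tail pad (align 8)
size 56, align 8
64 − 56 = 8

8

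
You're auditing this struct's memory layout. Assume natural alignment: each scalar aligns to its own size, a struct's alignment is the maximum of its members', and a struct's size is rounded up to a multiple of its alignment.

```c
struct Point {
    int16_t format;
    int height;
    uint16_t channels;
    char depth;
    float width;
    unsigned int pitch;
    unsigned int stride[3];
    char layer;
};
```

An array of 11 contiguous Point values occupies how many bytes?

396

0..2  format  (2B, 2-aligned)
2..4  -- padding (2B)
4..8  height  (4B, 4-aligned)
8..10  channels  (2B, 2-aligned)
10..11  depth  (1B, 1-aligned)
11..12  -- padding (1B)
12..16  width  (4B, 4-aligned)
16..20  pitch  (4B, 4-aligned)
20..32  stride  (12B, 4-aligned)
32..33  layer  (1B, 1-aligned)
33..36  -- tail padding (3B)
sizeof = 36, alignof = 4
array of 11: 11 × 36 = 396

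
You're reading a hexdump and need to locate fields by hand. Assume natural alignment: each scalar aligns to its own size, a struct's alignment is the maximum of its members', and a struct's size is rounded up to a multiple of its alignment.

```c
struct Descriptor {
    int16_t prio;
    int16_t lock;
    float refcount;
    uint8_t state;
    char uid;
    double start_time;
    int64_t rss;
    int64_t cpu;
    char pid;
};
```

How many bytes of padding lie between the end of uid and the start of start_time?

6

@0: prio [2B, align 2] → 2
@2: lock [2B, align 2] → 4
@4: refcount [4B, align 4] → 8
@8: state [1B, align 1] → 9
@9: uid [1B, align 1] → 10
+6 pad (align 8)
@16: start_time [8B, align 8] → 24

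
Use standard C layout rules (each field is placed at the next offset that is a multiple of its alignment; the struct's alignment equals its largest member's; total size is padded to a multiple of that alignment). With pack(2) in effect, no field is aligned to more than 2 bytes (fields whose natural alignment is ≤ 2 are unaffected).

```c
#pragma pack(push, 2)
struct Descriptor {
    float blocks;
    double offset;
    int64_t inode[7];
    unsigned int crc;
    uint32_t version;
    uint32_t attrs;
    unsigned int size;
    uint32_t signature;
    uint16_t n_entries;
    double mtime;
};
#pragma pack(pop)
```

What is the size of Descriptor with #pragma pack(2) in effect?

98

0..4  blocks  (4B, 2-aligned)
4..12  offset  (8B, 2-aligned)
12..68  inode  (56B, 2-aligned)
68..72  crc  (4B, 2-aligned)
72..76  version  (4B, 2-aligned)
76..80  attrs  (4B, 2-aligned)
80..84  size  (4B, 2-aligned)
84..88  signature  (4B, 2-aligned)
88..90  n_entries  (2B, 2-aligned)
90..98  mtime  (8B, 2-aligned)
sizeof = 98, alignof = 2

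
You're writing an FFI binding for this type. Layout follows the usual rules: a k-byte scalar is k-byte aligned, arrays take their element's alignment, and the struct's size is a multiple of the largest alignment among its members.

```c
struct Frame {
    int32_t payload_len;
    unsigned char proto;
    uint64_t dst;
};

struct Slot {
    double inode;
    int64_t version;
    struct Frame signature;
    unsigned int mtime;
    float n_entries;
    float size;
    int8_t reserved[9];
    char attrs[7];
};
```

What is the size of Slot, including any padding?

Frame: payload_len at 0 (size 4, align 4) → ends 4; proto at 4 (size 1, align 1) → ends 5; pad 3 to align 8 for dst; dst at 8 (size 8, align 8) → ends 16; total 16 bytes, alignment 8
inode at 0 (size 8, align 8) → ends 8
version at 8 (size 8, align 8) → ends 16
signature at 16 (size 16, align 8) → ends 32
mtime at 32 (size 4, align 4) → ends 36
n_entries at 36 (size 4, align 4) → ends 40
size at 40 (size 4, align 4) → ends 44
reserved at 44 (size 9, align 1) → ends 53
attrs at 53 (size 7, align 1) → ends 60
tail pad 4 to reach multiple of 8
total 64 bytes, alignment 8

64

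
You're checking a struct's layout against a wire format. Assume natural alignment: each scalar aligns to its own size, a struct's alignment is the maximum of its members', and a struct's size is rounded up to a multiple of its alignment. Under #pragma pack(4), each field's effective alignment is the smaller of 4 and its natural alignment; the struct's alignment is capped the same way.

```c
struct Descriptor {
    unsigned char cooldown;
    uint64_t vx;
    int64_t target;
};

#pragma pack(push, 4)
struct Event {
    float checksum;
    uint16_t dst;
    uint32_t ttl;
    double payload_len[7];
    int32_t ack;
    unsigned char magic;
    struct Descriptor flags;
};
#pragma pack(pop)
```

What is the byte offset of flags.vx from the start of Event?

Descriptor: cooldown at 0 (size 1, align 1) → ends 1; pad 7 to align 8 for vx; vx at 8 (size 8, align 8) → ends 16; target at 16 (size 8, align 8) → ends 24; total 24 bytes, alignment 8
checksum at 0 (size 4, align 4) → ends 4
dst at 4 (size 2, align 2) → ends 6
pad 2 to align 4 for ttl
ttl at 8 (size 4, align 4) → ends 12
payload_len at 12 (size 56, align 4) → ends 68
ack at 68 (size 4, align 4) → ends 72
magic at 72 (size 1, align 1) → ends 73
pad 3 to align 4 for flags
flags at 76 (size 24, align 4) → ends 100
within Descriptor: vx at 8
76 + 8 = 84

84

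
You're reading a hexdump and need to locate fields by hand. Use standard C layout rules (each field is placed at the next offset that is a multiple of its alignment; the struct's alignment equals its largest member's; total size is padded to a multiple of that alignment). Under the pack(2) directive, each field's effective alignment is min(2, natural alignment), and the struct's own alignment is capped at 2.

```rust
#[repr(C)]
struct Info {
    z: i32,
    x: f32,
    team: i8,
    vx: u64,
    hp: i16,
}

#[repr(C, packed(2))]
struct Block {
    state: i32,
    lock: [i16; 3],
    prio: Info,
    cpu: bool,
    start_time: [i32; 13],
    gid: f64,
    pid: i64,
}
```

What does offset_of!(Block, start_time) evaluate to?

Info: 0..4  z  (4B, 4-aligned); 4..8  x  (4B, 4-aligned); 8..9  team  (1B, 1-aligned); 9..16  -- padding (7B); 16..24  vx  (8B, 8-aligned); 24..26  hp  (2B, 2-aligned); 26..32  -- tail padding (6B); sizeof = 32, alignof = 8
0..4  state  (4B, 2-aligned)
4..10  lock  (6B, 2-aligned)
10..42  prio  (32B, 2-aligned)
42..43  cpu  (1B, 1-aligned)
43..44  -- padding (1B)
44..96  start_time  (52B, 2-aligned)

44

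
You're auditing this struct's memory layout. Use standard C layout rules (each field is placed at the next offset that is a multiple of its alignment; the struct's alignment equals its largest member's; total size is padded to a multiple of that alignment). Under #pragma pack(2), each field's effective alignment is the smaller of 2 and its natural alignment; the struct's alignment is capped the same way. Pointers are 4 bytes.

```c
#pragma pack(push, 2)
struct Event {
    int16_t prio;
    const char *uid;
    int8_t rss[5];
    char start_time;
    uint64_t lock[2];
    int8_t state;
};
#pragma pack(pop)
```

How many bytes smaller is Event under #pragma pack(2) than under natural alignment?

natural layout:
  @0: prio [2B, align 2] → 2
  +2 pad (align 4)
  @4: uid [4B, align 4] → 8
  @8: rss [5B, align 1] → 13
  @13: start_time [1B, align 1] → 14
  +2 pad (align 8)
  @16: lock [16B, align 8] → 32
  @32: state [1B, align 1] → 33
  +7 tail pad (align 8)
  size 40, align 8
packed(2) layout:
  @0: prio [2B, align 2] → 2
  @2: uid [4B, align 2] → 6
  @6: rss [5B, align 1] → 11
  @11: start_time [1B, align 1] → 12
  @12: lock [16B, align 2] → 28
  @28: state [1B, align 1] → 29
  +1 tail pad (align 2)
  size 30, align 2
40 − 30 = 10

10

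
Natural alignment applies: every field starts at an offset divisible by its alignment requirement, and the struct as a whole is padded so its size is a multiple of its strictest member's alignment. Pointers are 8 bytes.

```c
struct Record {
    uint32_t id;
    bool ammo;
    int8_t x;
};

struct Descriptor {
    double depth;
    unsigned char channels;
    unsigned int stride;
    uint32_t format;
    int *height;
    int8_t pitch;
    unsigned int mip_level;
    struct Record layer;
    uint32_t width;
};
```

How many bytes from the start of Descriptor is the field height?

24

Record: id at 0 (size 4, align 4) → ends 4; ammo at 4 (size 1, align 1) → ends 5; x at 5 (size 1, align 1) → ends 6; tail pad 2 to reach multiple of 4; total 8 bytes, alignment 4
depth at 0 (size 8, align 8) → ends 8
channels at 8 (size 1, align 1) → ends 9
pad 3 to align 4 for stride
stride at 12 (size 4, align 4) → ends 16
format at 16 (size 4, align 4) → ends 20
pad 4 to align 8 for height
height at 24 (size 8, align 8) → ends 32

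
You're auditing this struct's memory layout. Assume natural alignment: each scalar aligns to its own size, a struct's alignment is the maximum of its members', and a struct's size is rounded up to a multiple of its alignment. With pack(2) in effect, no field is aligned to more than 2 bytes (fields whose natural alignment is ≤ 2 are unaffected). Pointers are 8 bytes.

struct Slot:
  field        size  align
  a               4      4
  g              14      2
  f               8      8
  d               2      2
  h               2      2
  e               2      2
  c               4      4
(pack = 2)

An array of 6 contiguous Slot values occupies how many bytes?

216

@0: a [4B, align 2] → 4
@4: g [14B, align 2] → 18
@18: f [8B, align 2] → 26
@26: d [2B, align 2] → 28
@28: h [2B, align 2] → 30
@30: e [2B, align 2] → 32
@32: c [4B, align 2] → 36
size 36, align 2
array of 6: 6 × 36 = 216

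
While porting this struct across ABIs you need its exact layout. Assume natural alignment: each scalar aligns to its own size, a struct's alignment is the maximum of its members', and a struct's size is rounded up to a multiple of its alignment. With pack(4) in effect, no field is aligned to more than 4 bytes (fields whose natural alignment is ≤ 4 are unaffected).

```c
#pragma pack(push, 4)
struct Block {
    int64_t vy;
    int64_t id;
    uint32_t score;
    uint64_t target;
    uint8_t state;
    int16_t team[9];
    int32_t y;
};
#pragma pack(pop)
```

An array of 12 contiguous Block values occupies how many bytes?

@0: vy [8B, align 4] → 8
@8: id [8B, align 4] → 16
@16: score [4B, align 4] → 20
@20: target [8B, align 4] → 28
@28: state [1B, align 1] → 29
+1 pad (align 2)
@30: team [18B, align 2] → 48
@48: y [4B, align 4] → 52
size 52, align 4
array of 12: 12 × 52 = 624

624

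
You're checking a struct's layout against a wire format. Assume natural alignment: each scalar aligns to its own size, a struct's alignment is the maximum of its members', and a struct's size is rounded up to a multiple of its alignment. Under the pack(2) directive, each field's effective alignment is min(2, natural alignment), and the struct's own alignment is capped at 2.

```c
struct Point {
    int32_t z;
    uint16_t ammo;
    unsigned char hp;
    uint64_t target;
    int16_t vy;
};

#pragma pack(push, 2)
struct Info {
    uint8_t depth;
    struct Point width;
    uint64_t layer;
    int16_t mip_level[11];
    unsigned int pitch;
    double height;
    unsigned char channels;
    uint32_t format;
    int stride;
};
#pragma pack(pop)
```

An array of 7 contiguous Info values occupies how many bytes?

546

Point: 0..4  z  (4B, 4-aligned); 4..6  ammo  (2B, 2-aligned); 6..7  hp  (1B, 1-aligned); 7..8  -- padding (1B); 8..16  target  (8B, 8-aligned); 16..18  vy  (2B, 2-aligned); 18..24  -- tail padding (6B); sizeof = 24, alignof = 8
0..1  depth  (1B, 1-aligned)
1..2  -- padding (1B)
2..26  width  (24B, 2-aligned)
26..34  layer  (8B, 2-aligned)
34..56  mip_level  (22B, 2-aligned)
56..60  pitch  (4B, 2-aligned)
60..68  height  (8B, 2-aligned)
68..69  channels  (1B, 1-aligned)
69..70  -- padding (1B)
70..74  format  (4B, 2-aligned)
74..78  stride  (4B, 2-aligned)
sizeof = 78, alignof = 2
array of 7: 7 × 78 = 546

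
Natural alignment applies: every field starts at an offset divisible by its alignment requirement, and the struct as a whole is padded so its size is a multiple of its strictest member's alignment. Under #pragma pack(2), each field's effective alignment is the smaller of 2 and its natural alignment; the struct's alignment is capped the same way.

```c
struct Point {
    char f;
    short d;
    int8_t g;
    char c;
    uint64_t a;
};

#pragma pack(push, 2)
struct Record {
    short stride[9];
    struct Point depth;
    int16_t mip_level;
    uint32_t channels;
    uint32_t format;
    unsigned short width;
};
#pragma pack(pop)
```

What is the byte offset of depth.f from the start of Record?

18

Point: @0: f [1B, align 1] → 1; +1 pad (align 2); @2: d [2B, align 2] → 4; @4: g [1B, align 1] → 5; @5: c [1B, align 1] → 6; +2 pad (align 8); @8: a [8B, align 8] → 16; size 16, align 8
@0: stride [18B, align 2] → 18
@18: depth [16B, align 2] → 34
within Point: f at 0
18 + 0 = 18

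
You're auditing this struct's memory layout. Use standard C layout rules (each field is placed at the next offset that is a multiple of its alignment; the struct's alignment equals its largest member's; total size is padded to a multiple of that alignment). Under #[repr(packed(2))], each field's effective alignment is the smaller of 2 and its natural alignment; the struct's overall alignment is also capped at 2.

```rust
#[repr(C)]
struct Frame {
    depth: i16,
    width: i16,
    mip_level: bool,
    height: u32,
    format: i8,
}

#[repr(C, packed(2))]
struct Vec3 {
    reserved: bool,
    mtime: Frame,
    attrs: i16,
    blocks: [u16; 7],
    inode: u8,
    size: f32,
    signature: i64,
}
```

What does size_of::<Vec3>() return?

Frame: depth at 0 (size 2, align 2) → ends 2; width at 2 (size 2, align 2) → ends 4; mip_level at 4 (size 1, align 1) → ends 5; pad 3 to align 4 for height; height at 8 (size 4, align 4) → ends 12; format at 12 (size 1, align 1) → ends 13; tail pad 3 to reach multiple of 4; total 16 bytes, alignment 4
reserved at 0 (size 1, align 1) → ends 1
pad 1 to align 2 for mtime
mtime at 2 (size 16, align 2) → ends 18
attrs at 18 (size 2, align 2) → ends 20
blocks at 20 (size 14, align 2) → ends 34
inode at 34 (size 1, align 1) → ends 35
pad 1 to align 2 for size
size at 36 (size 4, align 2) → ends 40
signature at 40 (size 8, align 2) → ends 48
total 48 bytes, alignment 2

48 bytes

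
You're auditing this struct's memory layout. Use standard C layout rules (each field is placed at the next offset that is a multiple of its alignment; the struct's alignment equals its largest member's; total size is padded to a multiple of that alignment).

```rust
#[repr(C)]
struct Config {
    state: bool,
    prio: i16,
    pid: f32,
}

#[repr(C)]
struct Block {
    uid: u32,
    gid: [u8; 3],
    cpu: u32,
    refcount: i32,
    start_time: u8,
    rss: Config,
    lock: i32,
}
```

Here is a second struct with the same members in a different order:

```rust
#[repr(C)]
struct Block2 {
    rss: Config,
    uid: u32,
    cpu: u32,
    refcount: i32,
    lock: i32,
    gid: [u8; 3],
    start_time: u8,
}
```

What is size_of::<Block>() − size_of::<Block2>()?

Config: @0: state [1B, align 1] → 1; +1 pad (align 2); @2: prio [2B, align 2] → 4; @4: pid [4B, align 4] → 8; size 8, align 4
@0: uid [4B, align 4] → 4
@4: gid [3B, align 1] → 7
+1 pad (align 4)
@8: cpu [4B, align 4] → 12
@12: refcount [4B, align 4] → 16
@16: start_time [1B, align 1] → 17
+3 pad (align 4)
@20: rss [8B, align 4] → 28
@28: lock [4B, align 4] → 32
size 32, align 4
— Block2 —
@0: rss [8B, align 4] → 8
@8: uid [4B, align 4] → 12
@12: cpu [4B, align 4] → 16
@16: refcount [4B, align 4] → 20
@20: lock [4B, align 4] → 24
@24: gid [3B, align 1] → 27
@27: start_time [1B, align 1] → 28
size 28, align 4
32 − 28 = 4

4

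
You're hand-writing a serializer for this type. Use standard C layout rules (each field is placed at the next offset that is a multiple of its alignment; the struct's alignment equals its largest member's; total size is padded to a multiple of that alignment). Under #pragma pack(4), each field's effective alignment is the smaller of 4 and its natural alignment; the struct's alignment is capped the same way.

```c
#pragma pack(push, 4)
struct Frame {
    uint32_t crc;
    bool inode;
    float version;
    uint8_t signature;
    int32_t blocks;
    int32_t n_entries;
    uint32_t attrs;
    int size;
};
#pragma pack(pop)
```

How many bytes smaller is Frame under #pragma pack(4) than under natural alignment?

natural layout:
  @0: crc [4B, align 4] → 4
  @4: inode [1B, align 1] → 5
  +3 pad (align 4)
  @8: version [4B, align 4] → 12
  @12: signature [1B, align 1] → 13
  +3 pad (align 4)
  @16: blocks [4B, align 4] → 20
  @20: n_entries [4B, align 4] → 24
  @24: attrs [4B, align 4] → 28
  @28: size [4B, align 4] → 32
  size 32, align 4
packed(4) layout:
  @0: crc [4B, align 4] → 4
  @4: inode [1B, align 1] → 5
  +3 pad (align 4)
  @8: version [4B, align 4] → 12
  @12: signature [1B, align 1] → 13
  +3 pad (align 4)
  @16: blocks [4B, align 4] → 20
  @20: n_entries [4B, align 4] → 24
  @24: attrs [4B, align 4] → 28
  @28: size [4B, align 4] → 32
  size 32, align 4
32 − 32 = 0

0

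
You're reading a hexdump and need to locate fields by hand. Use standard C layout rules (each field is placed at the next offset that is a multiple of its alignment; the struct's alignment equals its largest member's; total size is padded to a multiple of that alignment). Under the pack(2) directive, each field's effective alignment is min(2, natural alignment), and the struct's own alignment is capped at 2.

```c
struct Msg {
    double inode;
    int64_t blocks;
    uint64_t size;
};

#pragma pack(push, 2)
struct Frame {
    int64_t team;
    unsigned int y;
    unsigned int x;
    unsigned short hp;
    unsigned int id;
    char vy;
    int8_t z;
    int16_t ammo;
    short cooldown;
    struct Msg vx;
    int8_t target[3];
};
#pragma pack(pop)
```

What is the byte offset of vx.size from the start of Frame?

44

Msg: @0: inode [8B, align 8] → 8; @8: blocks [8B, align 8] → 16; @16: size [8B, align 8] → 24; size 24, align 8
@0: team [8B, align 2] → 8
@8: y [4B, align 2] → 12
@12: x [4B, align 2] → 16
@16: hp [2B, align 2] → 18
@18: id [4B, align 2] → 22
@22: vy [1B, align 1] → 23
@23: z [1B, align 1] → 24
@24: ammo [2B, align 2] → 26
@26: cooldown [2B, align 2] → 28
@28: vx [24B, align 2] → 52
within Msg: size at 16
28 + 16 = 44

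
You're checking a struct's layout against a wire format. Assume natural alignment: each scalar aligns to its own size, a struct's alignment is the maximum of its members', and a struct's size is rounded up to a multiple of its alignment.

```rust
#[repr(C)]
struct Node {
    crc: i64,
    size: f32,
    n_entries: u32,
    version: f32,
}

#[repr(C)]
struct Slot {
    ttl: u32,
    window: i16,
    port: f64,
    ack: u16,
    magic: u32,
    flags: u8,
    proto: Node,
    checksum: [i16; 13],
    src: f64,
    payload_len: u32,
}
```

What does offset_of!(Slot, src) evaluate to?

88

Node: @0: crc [8B, align 8] → 8; @8: size [4B, align 4] → 12; @12: n_entries [4B, align 4] → 16; @16: version [4B, align 4] → 20; +4 tail pad (align 8); size 24, align 8
@0: ttl [4B, align 4] → 4
@4: window [2B, align 2] → 6
+2 pad (align 8)
@8: port [8B, align 8] → 16
@16: ack [2B, align 2] → 18
+2 pad (align 4)
@20: magic [4B, align 4] → 24
@24: flags [1B, align 1] → 25
+7 pad (align 8)
@32: proto [24B, align 8] → 56
@56: checksum [26B, align 2] → 82
+6 pad (align 8)
@88: src [8B, align 8] → 96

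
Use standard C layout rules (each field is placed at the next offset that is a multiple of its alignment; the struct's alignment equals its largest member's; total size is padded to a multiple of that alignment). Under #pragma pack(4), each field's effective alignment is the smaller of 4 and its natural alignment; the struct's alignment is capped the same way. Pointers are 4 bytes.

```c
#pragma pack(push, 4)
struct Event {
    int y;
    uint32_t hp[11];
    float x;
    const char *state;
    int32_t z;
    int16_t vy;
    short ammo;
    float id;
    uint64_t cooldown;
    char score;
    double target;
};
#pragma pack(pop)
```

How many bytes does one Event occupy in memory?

88 bytes

y at 0 (size 4, align 4) → ends 4
hp at 4 (size 44, align 4) → ends 48
x at 48 (size 4, align 4) → ends 52
state at 52 (size 4, align 4) → ends 56
z at 56 (size 4, align 4) → ends 60
vy at 60 (size 2, align 2) → ends 62
ammo at 62 (size 2, align 2) → ends 64
id at 64 (size 4, align 4) → ends 68
cooldown at 68 (size 8, align 4) → ends 76
score at 76 (size 1, align 1) → ends 77
pad 3 to align 4 for target
target at 80 (size 8, align 4) → ends 88
total 88 bytes, alignment 4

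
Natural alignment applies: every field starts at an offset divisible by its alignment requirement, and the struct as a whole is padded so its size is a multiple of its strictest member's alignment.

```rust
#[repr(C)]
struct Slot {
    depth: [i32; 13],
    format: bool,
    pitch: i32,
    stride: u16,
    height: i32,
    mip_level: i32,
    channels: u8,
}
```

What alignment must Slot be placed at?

member alignments: depth=4, format=1, pitch=4, stride=2, height=4, mip_level=4, channels=1
max = 4

4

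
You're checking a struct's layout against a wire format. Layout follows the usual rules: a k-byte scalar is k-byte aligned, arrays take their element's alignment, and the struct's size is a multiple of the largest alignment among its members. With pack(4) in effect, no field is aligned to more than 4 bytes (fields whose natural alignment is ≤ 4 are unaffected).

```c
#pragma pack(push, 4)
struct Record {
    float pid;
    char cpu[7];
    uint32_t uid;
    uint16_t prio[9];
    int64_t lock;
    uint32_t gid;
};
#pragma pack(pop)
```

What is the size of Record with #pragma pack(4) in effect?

pid at 0 (size 4, align 4) → ends 4
cpu at 4 (size 7, align 1) → ends 11
pad 1 to align 4 for uid
uid at 12 (size 4, align 4) → ends 16
prio at 16 (size 18, align 2) → ends 34
pad 2 to align 4 for lock
lock at 36 (size 8, align 4) → ends 44
gid at 44 (size 4, align 4) → ends 48
total 48 bytes, alignment 4

48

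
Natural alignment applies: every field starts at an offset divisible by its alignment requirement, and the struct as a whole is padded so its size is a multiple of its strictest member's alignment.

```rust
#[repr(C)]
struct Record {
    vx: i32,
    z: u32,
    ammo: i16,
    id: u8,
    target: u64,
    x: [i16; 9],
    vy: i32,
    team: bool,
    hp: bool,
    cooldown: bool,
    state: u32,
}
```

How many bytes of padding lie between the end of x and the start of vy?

2

@0: vx [4B, align 4] → 4
@4: z [4B, align 4] → 8
@8: ammo [2B, align 2] → 10
@10: id [1B, align 1] → 11
+5 pad (align 8)
@16: target [8B, align 8] → 24
@24: x [18B, align 2] → 42
+2 pad (align 4)
@44: vy [4B, align 4] → 48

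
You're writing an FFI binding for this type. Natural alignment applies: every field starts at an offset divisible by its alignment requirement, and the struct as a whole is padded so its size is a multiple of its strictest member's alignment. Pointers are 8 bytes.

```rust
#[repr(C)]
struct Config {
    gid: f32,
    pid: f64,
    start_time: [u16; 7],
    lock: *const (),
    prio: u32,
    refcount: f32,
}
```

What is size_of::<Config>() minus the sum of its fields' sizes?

0..4  gid  (4B, 4-aligned)
4..8  -- padding (4B)
8..16  pid  (8B, 8-aligned)
16..30  start_time  (14B, 2-aligned)
30..32  -- padding (2B)
32..40  lock  (8B, 8-aligned)
40..44  prio  (4B, 4-aligned)
44..48  refcount  (4B, 4-aligned)
sizeof = 48, alignof = 8
data bytes 42, size 48 → padding 6

6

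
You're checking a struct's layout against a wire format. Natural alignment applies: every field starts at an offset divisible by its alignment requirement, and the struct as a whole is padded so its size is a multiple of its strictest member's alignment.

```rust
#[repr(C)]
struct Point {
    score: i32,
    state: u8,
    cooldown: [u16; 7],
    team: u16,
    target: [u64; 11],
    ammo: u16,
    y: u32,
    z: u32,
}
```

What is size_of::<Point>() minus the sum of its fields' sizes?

9

0..4  score  (4B, 4-aligned)
4..5  state  (1B, 1-aligned)
5..6  -- padding (1B)
6..20  cooldown  (14B, 2-aligned)
20..22  team  (2B, 2-aligned)
22..24  -- padding (2B)
24..112  target  (88B, 8-aligned)
112..114  ammo  (2B, 2-aligned)
114..116  -- padding (2B)
116..120  y  (4B, 4-aligned)
120..124  z  (4B, 4-aligned)
124..128  -- tail padding (4B)
sizeof = 128, alignof = 8
data bytes 119, size 128 → padding 9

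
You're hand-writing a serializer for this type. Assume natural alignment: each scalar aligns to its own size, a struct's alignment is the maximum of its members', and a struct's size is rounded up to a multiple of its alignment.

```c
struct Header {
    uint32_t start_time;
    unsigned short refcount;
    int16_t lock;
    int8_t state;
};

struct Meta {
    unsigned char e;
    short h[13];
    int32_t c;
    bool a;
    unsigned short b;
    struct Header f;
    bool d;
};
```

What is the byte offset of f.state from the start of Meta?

44

Header: start_time at 0 (size 4, align 4) → ends 4; refcount at 4 (size 2, align 2) → ends 6; lock at 6 (size 2, align 2) → ends 8; state at 8 (size 1, align 1) → ends 9; tail pad 3 to reach multiple of 4; total 12 bytes, alignment 4
e at 0 (size 1, align 1) → ends 1
pad 1 to align 2 for h
h at 2 (size 26, align 2) → ends 28
c at 28 (size 4, align 4) → ends 32
a at 32 (size 1, align 1) → ends 33
pad 1 to align 2 for b
b at 34 (size 2, align 2) → ends 36
f at 36 (size 12, align 4) → ends 48
within Header: state at 8
36 + 8 = 44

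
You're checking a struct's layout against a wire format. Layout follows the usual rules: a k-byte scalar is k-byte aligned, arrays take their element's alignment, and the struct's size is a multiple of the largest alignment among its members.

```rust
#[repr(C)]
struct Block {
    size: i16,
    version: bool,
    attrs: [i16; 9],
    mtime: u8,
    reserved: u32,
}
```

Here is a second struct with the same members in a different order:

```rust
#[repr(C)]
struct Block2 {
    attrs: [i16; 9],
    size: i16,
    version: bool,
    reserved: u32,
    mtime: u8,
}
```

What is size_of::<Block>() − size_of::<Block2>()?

-4

0..2  size  (2B, 2-aligned)
2..3  version  (1B, 1-aligned)
3..4  -- padding (1B)
4..22  attrs  (18B, 2-aligned)
22..23  mtime  (1B, 1-aligned)
23..24  -- padding (1B)
24..28  reserved  (4B, 4-aligned)
sizeof = 28, alignof = 4
— Block2 —
0..18  attrs  (18B, 2-aligned)
18..20  size  (2B, 2-aligned)
20..21  version  (1B, 1-aligned)
21..24  -- padding (3B)
24..28  reserved  (4B, 4-aligned)
28..29  mtime  (1B, 1-aligned)
29..32  -- tail padding (3B)
sizeof = 32, alignof = 4
28 − 32 = -4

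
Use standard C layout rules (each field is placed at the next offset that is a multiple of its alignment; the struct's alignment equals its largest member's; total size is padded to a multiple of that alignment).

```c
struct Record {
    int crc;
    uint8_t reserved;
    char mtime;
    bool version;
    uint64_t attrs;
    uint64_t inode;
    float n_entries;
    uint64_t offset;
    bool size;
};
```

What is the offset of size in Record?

40

0..4  crc  (4B, 4-aligned)
4..5  reserved  (1B, 1-aligned)
5..6  mtime  (1B, 1-aligned)
6..7  version  (1B, 1-aligned)
7..8  -- padding (1B)
8..16  attrs  (8B, 8-aligned)
16..24  inode  (8B, 8-aligned)
24..28  n_entries  (4B, 4-aligned)
28..32  -- padding (4B)
32..40  offset  (8B, 8-aligned)
40..41  size  (1B, 1-aligned)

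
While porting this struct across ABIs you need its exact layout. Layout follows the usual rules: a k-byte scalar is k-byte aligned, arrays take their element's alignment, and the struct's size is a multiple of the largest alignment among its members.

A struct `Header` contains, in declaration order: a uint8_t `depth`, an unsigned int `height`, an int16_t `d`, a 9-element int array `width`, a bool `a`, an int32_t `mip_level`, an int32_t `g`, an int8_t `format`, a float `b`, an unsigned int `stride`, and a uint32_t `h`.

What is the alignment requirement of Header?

4

member alignments: depth=1, height=4, d=2, width=4, a=1, mip_level=4, g=4, format=1, b=4, stride=4, h=4
max = 4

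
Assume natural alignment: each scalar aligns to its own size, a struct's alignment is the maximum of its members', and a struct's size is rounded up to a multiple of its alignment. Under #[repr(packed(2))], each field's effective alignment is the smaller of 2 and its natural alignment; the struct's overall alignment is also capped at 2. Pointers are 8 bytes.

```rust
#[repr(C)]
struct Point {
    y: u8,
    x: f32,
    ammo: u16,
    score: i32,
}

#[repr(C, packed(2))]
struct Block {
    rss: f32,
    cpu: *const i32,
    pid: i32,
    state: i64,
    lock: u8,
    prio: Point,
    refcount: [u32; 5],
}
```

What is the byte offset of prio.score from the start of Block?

Point: 0..1  y  (1B, 1-aligned); 1..4  -- padding (3B); 4..8  x  (4B, 4-aligned); 8..10  ammo  (2B, 2-aligned); 10..12  -- padding (2B); 12..16  score  (4B, 4-aligned); sizeof = 16, alignof = 4
0..4  rss  (4B, 2-aligned)
4..12  cpu  (8B, 2-aligned)
12..16  pid  (4B, 2-aligned)
16..24  state  (8B, 2-aligned)
24..25  lock  (1B, 1-aligned)
25..26  -- padding (1B)
26..42  prio  (16B, 2-aligned)
within Point: score at 12
26 + 12 = 38

38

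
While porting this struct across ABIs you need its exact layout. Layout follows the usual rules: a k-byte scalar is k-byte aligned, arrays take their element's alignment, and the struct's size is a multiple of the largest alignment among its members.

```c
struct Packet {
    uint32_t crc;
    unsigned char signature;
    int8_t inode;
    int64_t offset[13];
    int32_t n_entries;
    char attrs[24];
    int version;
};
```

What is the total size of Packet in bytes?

144

@0: crc [4B, align 4] → 4
@4: signature [1B, align 1] → 5
@5: inode [1B, align 1] → 6
+2 pad (align 8)
@8: offset [104B, align 8] → 112
@112: n_entries [4B, align 4] → 116
@116: attrs [24B, align 1] → 140
@140: version [4B, align 4] → 144
size 144, align 8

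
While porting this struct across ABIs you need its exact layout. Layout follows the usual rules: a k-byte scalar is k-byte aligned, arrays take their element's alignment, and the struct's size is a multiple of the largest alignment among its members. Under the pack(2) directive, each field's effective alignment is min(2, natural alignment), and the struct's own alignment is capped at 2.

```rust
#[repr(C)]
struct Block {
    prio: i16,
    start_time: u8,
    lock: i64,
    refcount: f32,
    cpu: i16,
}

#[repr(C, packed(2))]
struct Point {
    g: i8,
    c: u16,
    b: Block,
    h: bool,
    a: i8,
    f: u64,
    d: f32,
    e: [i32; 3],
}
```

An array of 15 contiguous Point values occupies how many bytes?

Block: 0..2  prio  (2B, 2-aligned); 2..3  start_time  (1B, 1-aligned); 3..8  -- padding (5B); 8..16  lock  (8B, 8-aligned); 16..20  refcount  (4B, 4-aligned); 20..22  cpu  (2B, 2-aligned); 22..24  -- tail padding (2B); sizeof = 24, alignof = 8
0..1  g  (1B, 1-aligned)
1..2  -- padding (1B)
2..4  c  (2B, 2-aligned)
4..28  b  (24B, 2-aligned)
28..29  h  (1B, 1-aligned)
29..30  a  (1B, 1-aligned)
30..38  f  (8B, 2-aligned)
38..42  d  (4B, 2-aligned)
42..54  e  (12B, 2-aligned)
sizeof = 54, alignof = 2
array of 15: 15 × 54 = 810

810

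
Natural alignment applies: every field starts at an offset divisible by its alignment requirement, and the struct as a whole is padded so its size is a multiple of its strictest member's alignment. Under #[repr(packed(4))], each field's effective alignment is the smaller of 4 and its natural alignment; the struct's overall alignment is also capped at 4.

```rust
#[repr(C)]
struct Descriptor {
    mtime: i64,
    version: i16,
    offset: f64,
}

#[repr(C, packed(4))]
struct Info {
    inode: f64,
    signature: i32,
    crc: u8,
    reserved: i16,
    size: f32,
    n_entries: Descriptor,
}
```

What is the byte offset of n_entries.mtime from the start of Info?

Descriptor: mtime at 0 (size 8, align 8) → ends 8; version at 8 (size 2, align 2) → ends 10; pad 6 to align 8 for offset; offset at 16 (size 8, align 8) → ends 24; total 24 bytes, alignment 8
inode at 0 (size 8, align 4) → ends 8
signature at 8 (size 4, align 4) → ends 12
crc at 12 (size 1, align 1) → ends 13
pad 1 to align 2 for reserved
reserved at 14 (size 2, align 2) → ends 16
size at 16 (size 4, align 4) → ends 20
n_entries at 20 (size 24, align 4) → ends 44
within Descriptor: mtime at 0
20 + 0 = 20

20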